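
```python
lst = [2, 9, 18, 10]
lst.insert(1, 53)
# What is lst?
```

[2, 53, 9, 18, 10]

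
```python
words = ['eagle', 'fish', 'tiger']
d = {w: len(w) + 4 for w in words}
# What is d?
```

{'eagle': 9, 'fish': 8, 'tiger': 9}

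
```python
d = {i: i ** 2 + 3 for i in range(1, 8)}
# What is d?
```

{1: 4, 2: 7, 3: 12, 4: 19, 5: 28, 6: 39, 7: 52}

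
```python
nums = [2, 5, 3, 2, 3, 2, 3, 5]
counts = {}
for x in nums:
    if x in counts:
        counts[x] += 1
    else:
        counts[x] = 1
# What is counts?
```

Initial: counts = {}, nums = [2, 5, 3, 2, 3, 2, 3, 5]
See 2: counts = {2: 1}
See 5: counts = {2: 1, 5: 1}
See 3: counts = {2: 1, 5: 1, 3: 1}
See 2: counts = {2: 2, 5: 1, 3: 1}
See 3: counts = {2: 2, 5: 1, 3: 2}
See 2: counts = {2: 3, 5: 1, 3: 2}
See 3: counts = {2: 3, 5: 1, 3: 3}
See 5: counts = {2: 3, 5: 2, 3: 3}

{2: 3, 5: 2, 3: 3}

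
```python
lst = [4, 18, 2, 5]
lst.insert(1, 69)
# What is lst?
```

[4, 69, 18, 2, 5]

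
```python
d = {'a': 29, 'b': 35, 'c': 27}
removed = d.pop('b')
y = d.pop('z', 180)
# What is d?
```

After line 1: d = {'a': 29, 'b': 35, 'c': 27}
After line 2 (pop 'b' returns 35): d = {'a': 29, 'c': 27}, removed = 35
After line 3 (pop 'z' missing, returns default 180): d = {'a': 29, 'c': 27}, y = 180

{'a': 29, 'c': 27}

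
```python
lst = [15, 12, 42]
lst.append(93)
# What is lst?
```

[15, 12, 42, 93]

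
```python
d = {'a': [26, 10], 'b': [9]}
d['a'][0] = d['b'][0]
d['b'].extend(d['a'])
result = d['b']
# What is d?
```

After line 1: d = {'a': [26, 10], 'b': [9]}
After line 2 (a[0] = b[0] = 9): d = {'a': [9, 10], 'b': [9]}
After line 3 (b.extend(a) appends [9, 10]): d = {'a': [9, 10], 'b': [9, 9, 10]}
After line 4: result = d['b'] = [9, 9, 10]

{'a': [9, 10], 'b': [9, 9, 10]}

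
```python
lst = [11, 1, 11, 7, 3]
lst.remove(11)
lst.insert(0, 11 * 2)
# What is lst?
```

After line 1: lst = [11, 1, 11, 7, 3]
After line 2 (remove first 11): lst = [1, 11, 7, 3]
After line 3 (insert 22 at index 0): lst = [22, 1, 11, 7, 3]

[22, 1, 11, 7, 3]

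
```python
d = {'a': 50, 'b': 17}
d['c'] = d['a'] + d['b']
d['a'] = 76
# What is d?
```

After line 1: d = {'a': 50, 'b': 17}
After line 2 (d['c'] = 50 + 17): d = {'a': 50, 'b': 17, 'c': 67}
After line 3: d = {'a': 76, 'b': 17, 'c': 67}

{'a': 76, 'b': 17, 'c': 67}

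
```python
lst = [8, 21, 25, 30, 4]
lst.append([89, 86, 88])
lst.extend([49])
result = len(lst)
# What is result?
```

After line 1: lst = [8, 21, 25, 30, 4]
After line 2 (append adds [89, 86, 88] as single element): lst = [8, 21, 25, 30, 4, [89, 86, 88]]
After line 3 (extend unpacks [49], adds 49): lst = [8, 21, 25, 30, 4, [89, 86, 88], 49]
After line 4: result = len(lst) = 7

7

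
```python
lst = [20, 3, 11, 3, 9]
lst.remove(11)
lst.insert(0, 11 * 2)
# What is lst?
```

After line 1: lst = [20, 3, 11, 3, 9]
After line 2 (remove first 11): lst = [20, 3, 3, 9]
After line 3 (insert 22 at index 0): lst = [22, 20, 3, 3, 9]

[22, 20, 3, 3, 9]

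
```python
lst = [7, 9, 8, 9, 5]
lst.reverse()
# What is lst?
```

[5, 9, 8, 9, 7]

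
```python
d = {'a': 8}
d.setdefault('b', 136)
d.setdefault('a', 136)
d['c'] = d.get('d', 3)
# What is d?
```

After line 1: d = {'a': 8}
After line 2 (setdefault adds 'b'=136): d = {'a': 8, 'b': 136}
After line 3 (setdefault 'a' no-op, already exists): d = {'a': 8, 'b': 136}
After line 4 (get('d', 3) returns default since 'd' not in d): d = {'a': 8, 'b': 136, 'c': 3}

{'a': 8, 'b': 136, 'c': 3}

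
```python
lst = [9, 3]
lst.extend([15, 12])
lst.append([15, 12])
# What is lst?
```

After line 1: lst = [9, 3]
After line 2 (extend unpacks [15, 12]): lst = [9, 3, 15, 12]
After line 3 (append adds [15, 12] as single element): lst = [9, 3, 15, 12, [15, 12]]

[9, 3, 15, 12, [15, 12]]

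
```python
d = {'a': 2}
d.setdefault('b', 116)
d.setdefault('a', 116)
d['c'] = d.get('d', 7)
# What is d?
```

After line 1: d = {'a': 2}
After line 2 (setdefault adds 'b'=116): d = {'a': 2, 'b': 116}
After line 3 (setdefault 'a' no-op, already exists): d = {'a': 2, 'b': 116}
After line 4 (get('d', 7) returns default since 'd' not in d): d = {'a': 2, 'b': 116, 'c': 7}

{'a': 2, 'b': 116, 'c': 7}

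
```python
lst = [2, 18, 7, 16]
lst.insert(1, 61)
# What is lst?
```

[2, 61, 18, 7, 16]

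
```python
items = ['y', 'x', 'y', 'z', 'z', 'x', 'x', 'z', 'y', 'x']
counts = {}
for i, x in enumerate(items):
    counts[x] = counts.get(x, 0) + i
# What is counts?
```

Initial: counts = {}, items = ['y', 'x', 'y', 'z', 'z', 'x', 'x', 'z', 'y', 'x']
i=0, x='y': counts = {'y': 0}
i=1, x='x': counts = {'y': 0, 'x': 1}
i=2, x='y': counts = {'y': 2, 'x': 1}
i=3, x='z': counts = {'y': 2, 'x': 1, 'z': 3}
i=4, x='z': counts = {'y': 2, 'x': 1, 'z': 7}
i=5, x='x': counts = {'y': 2, 'x': 6, 'z': 7}
i=6, x='x': counts = {'y': 2, 'x': 12, 'z': 7}
i=7, x='z': counts = {'y': 2, 'x': 12, 'z': 14}
i=8, x='y': counts = {'y': 10, 'x': 12, 'z': 14}
i=9, x='x': counts = {'y': 10, 'x': 21, 'z': 14}

{'y': 10, 'x': 21, 'z': 14}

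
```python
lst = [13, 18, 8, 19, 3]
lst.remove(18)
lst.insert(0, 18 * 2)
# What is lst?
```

After line 1: lst = [13, 18, 8, 19, 3]
After line 2 (remove first 18): lst = [13, 8, 19, 3]
After line 3 (insert 36 at index 0): lst = [36, 13, 8, 19, 3]

[36, 13, 8, 19, 3]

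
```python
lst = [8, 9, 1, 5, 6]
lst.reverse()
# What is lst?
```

[6, 5, 1, 9, 8]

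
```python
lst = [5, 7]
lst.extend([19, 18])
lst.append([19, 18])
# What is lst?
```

After line 1: lst = [5, 7]
After line 2 (extend unpacks [19, 18]): lst = [5, 7, 19, 18]
After line 3 (append adds [19, 18] as single element): lst = [5, 7, 19, 18, [19, 18]]

[5, 7, 19, 18, [19, 18]]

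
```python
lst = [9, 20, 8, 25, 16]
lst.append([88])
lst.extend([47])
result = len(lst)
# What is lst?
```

After line 1: lst = [9, 20, 8, 25, 16]
After line 2 (append adds [88] as single element): lst = [9, 20, 8, 25, 16, [88]]
After line 3 (extend unpacks [47], adds 47): lst = [9, 20, 8, 25, 16, [88], 47]
After line 4: result = len(lst) = 7

[9, 20, 8, 25, 16, [88], 47]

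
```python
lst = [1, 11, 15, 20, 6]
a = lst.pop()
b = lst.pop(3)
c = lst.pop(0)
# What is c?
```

After line 1: lst = [1, 11, 15, 20, 6]
After line 2 (pop() -> a = 6): lst = [1, 11, 15, 20]
After line 3 (pop(3) -> b = 20): lst = [1, 11, 15]
After line 4 (pop(0) -> c = 1): lst = [11, 15]

1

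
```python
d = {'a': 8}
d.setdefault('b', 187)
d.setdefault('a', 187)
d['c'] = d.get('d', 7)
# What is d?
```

After line 1: d = {'a': 8}
After line 2 (setdefault adds 'b'=187): d = {'a': 8, 'b': 187}
After line 3 (setdefault 'a' no-op, already exists): d = {'a': 8, 'b': 187}
After line 4 (get('d', 7) returns default since 'd' not in d): d = {'a': 8, 'b': 187, 'c': 7}

{'a': 8, 'b': 187, 'c': 7}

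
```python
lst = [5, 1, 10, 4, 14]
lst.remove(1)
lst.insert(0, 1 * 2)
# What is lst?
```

After line 1: lst = [5, 1, 10, 4, 14]
After line 2 (remove first 1): lst = [5, 10, 4, 14]
After line 3 (insert 2 at index 0): lst = [2, 5, 10, 4, 14]

[2, 5, 10, 4, 14]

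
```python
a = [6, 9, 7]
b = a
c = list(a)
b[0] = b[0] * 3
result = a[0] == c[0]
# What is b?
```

After line 1: a = [6, 9, 7]
After line 2 (b = a, alias): a = [6, 9, 7], b = [6, 9, 7]
After line 3 (c = list(a) is a copy, new object): c = [6, 9, 7]
After line 4 (b[0] = 6 * 3 = 18; mutates shared a/b): a = b = [18, 9, 7], c = [6, 9, 7]
After line 5 (a[0] = 18, c[0] = 6; result = False)

[18, 9, 7]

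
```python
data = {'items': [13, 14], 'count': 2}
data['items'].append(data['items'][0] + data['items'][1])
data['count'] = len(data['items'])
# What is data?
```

After line 1: data = {'items': [13, 14], 'count': 2}
After line 2 (append 13 + 14 = 27): data = {'items': [13, 14, 27], 'count': 2}
After line 3 (count = len(items) = 3): data = {'items': [13, 14, 27], 'count': 3}

{'items': [13, 14, 27], 'count': 3}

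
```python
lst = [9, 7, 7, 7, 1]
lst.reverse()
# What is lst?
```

[1, 7, 7, 7, 9]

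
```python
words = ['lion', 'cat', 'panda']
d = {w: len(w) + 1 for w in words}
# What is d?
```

{'lion': 5, 'cat': 4, 'panda': 6}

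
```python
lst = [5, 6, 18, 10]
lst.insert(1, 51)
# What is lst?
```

[5, 51, 6, 18, 10]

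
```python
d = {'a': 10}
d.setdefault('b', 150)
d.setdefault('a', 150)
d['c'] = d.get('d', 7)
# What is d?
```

After line 1: d = {'a': 10}
After line 2 (setdefault adds 'b'=150): d = {'a': 10, 'b': 150}
After line 3 (setdefault 'a' no-op, already exists): d = {'a': 10, 'b': 150}
After line 4 (get('d', 7) returns default since 'd' not in d): d = {'a': 10, 'b': 150, 'c': 7}

{'a': 10, 'b': 150, 'c': 7}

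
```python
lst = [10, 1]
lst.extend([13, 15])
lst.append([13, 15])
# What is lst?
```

After line 1: lst = [10, 1]
After line 2 (extend unpacks [13, 15]): lst = [10, 1, 13, 15]
After line 3 (append adds [13, 15] as single element): lst = [10, 1, 13, 15, [13, 15]]

[10, 1, 13, 15, [13, 15]]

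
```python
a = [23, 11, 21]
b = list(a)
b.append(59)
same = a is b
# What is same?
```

After line 1: a = [23, 11, 21]
After line 2 (b = list(a) is a shallow copy, new object): a = [23, 11, 21], b = [23, 11, 21]
After line 3 (append only mutates b): a = [23, 11, 21], b = [23, 11, 21, 59]
After line 4 (same = a is b; different objects -> False): same = False

False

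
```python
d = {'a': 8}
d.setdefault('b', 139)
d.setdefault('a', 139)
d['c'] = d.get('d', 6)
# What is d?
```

After line 1: d = {'a': 8}
After line 2 (setdefault adds 'b'=139): d = {'a': 8, 'b': 139}
After line 3 (setdefault 'a' no-op, already exists): d = {'a': 8, 'b': 139}
After line 4 (get('d', 6) returns default since 'd' not in d): d = {'a': 8, 'b': 139, 'c': 6}

{'a': 8, 'b': 139, 'c': 6}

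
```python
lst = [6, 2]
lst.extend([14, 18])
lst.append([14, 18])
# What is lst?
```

After line 1: lst = [6, 2]
After line 2 (extend unpacks [14, 18]): lst = [6, 2, 14, 18]
After line 3 (append adds [14, 18] as single element): lst = [6, 2, 14, 18, [14, 18]]

[6, 2, 14, 18, [14, 18]]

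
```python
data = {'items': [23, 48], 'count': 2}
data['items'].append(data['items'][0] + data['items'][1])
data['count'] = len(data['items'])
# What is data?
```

After line 1: data = {'items': [23, 48], 'count': 2}
After line 2 (append 23 + 48 = 71): data = {'items': [23, 48, 71], 'count': 2}
After line 3 (count = len(items) = 3): data = {'items': [23, 48, 71], 'count': 3}

{'items': [23, 48, 71], 'count': 3}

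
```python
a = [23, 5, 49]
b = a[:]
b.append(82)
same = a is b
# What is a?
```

After line 1: a = [23, 5, 49]
After line 2 (b = a[:] is a shallow copy, new object): a = [23, 5, 49], b = [23, 5, 49]
After line 3 (append only mutates b): a = [23, 5, 49], b = [23, 5, 49, 82]
After line 4 (same = a is b; different objects -> False): same = False

[23, 5, 49]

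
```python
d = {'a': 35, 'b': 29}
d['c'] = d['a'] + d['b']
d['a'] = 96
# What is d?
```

After line 1: d = {'a': 35, 'b': 29}
After line 2 (d['c'] = 35 + 29): d = {'a': 35, 'b': 29, 'c': 64}
After line 3: d = {'a': 96, 'b': 29, 'c': 64}

{'a': 96, 'b': 29, 'c': 64}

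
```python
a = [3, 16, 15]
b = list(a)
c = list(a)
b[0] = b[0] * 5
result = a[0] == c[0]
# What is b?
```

After line 1: a = [3, 16, 15]
After line 2 (b = list(a), copy): a = [3, 16, 15], b = [3, 16, 15]
After line 3 (c = list(a) is a copy, new object): c = [3, 16, 15]
After line 4 (b[0] = 3 * 5 = 15; only b mutates (copy)): a = [3, 16, 15], b = [15, 16, 15], c = [3, 16, 15]
After line 5 (a[0] = 3, c[0] = 3; result = True)

[15, 16, 15]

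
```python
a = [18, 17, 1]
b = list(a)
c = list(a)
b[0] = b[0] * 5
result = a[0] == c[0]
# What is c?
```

After line 1: a = [18, 17, 1]
After line 2 (b = list(a), copy): a = [18, 17, 1], b = [18, 17, 1]
After line 3 (c = list(a) is a copy, new object): c = [18, 17, 1]
After line 4 (b[0] = 18 * 5 = 90; only b mutates (copy)): a = [18, 17, 1], b = [90, 17, 1], c = [18, 17, 1]
After line 5 (a[0] = 18, c[0] = 18; result = True)

[18, 17, 1]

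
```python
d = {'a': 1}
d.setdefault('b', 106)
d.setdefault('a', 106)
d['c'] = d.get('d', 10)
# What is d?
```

After line 1: d = {'a': 1}
After line 2 (setdefault adds 'b'=106): d = {'a': 1, 'b': 106}
After line 3 (setdefault 'a' no-op, already exists): d = {'a': 1, 'b': 106}
After line 4 (get('d', 10) returns default since 'd' not in d): d = {'a': 1, 'b': 106, 'c': 10}

{'a': 1, 'b': 106, 'c': 10}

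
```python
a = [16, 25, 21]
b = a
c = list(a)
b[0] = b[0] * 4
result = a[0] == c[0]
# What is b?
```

After line 1: a = [16, 25, 21]
After line 2 (b = a, alias): a = [16, 25, 21], b = [16, 25, 21]
After line 3 (c = list(a) is a copy, new object): c = [16, 25, 21]
After line 4 (b[0] = 16 * 4 = 64; mutates shared a/b): a = b = [64, 25, 21], c = [16, 25, 21]
After line 5 (a[0] = 64, c[0] = 16; result = False)

[64, 25, 21]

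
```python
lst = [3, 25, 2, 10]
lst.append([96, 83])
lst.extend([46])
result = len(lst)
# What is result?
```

After line 1: lst = [3, 25, 2, 10]
After line 2 (append adds [96, 83] as single element): lst = [3, 25, 2, 10, [96, 83]]
After line 3 (extend unpacks [46], adds 46): lst = [3, 25, 2, 10, [96, 83], 46]
After line 4: result = len(lst) = 6

6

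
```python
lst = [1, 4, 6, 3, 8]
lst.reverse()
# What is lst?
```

[8, 3, 6, 4, 1]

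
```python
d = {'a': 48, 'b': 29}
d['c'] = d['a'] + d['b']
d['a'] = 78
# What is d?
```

After line 1: d = {'a': 48, 'b': 29}
After line 2 (d['c'] = 48 + 29): d = {'a': 48, 'b': 29, 'c': 77}
After line 3: d = {'a': 78, 'b': 29, 'c': 77}

{'a': 78, 'b': 29, 'c': 77}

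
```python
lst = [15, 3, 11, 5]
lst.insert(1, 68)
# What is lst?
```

[15, 68, 3, 11, 5]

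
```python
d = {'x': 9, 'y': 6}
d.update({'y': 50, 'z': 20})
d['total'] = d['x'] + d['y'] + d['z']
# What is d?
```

After line 1: d = {'x': 9, 'y': 6}
After line 2 (y overwritten, z added): d = {'x': 9, 'y': 50, 'z': 20}
After line 3 (total = 9 + 50 + 20 = 79): d = {'x': 9, 'y': 50, 'z': 20, 'total': 79}

{'x': 9, 'y': 50, 'z': 20, 'total': 79}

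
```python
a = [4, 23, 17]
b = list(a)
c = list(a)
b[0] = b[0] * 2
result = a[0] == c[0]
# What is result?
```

After line 1: a = [4, 23, 17]
After line 2 (b = list(a), copy): a = [4, 23, 17], b = [4, 23, 17]
After line 3 (c = list(a) is a copy, new object): c = [4, 23, 17]
After line 4 (b[0] = 4 * 2 = 8; only b mutates (copy)): a = [4, 23, 17], b = [8, 23, 17], c = [4, 23, 17]
After line 5 (a[0] = 4, c[0] = 4; result = True)

True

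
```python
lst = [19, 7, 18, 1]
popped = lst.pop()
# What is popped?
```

1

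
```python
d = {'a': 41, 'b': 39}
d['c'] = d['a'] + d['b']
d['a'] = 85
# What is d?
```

After line 1: d = {'a': 41, 'b': 39}
After line 2 (d['c'] = 41 + 39): d = {'a': 41, 'b': 39, 'c': 80}
After line 3: d = {'a': 85, 'b': 39, 'c': 80}

{'a': 85, 'b': 39, 'c': 80}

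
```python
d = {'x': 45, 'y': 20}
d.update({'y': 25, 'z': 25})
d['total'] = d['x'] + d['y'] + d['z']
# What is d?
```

After line 1: d = {'x': 45, 'y': 20}
After line 2 (y overwritten, z added): d = {'x': 45, 'y': 25, 'z': 25}
After line 3 (total = 45 + 25 + 25 = 95): d = {'x': 45, 'y': 25, 'z': 25, 'total': 95}

{'x': 45, 'y': 25, 'z': 25, 'total': 95}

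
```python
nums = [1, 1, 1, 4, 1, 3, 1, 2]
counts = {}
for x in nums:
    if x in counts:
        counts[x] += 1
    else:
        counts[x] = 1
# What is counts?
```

Initial: counts = {}, nums = [1, 1, 1, 4, 1, 3, 1, 2]
See 1: counts = {1: 1}
See 1: counts = {1: 2}
See 1: counts = {1: 3}
See 4: counts = {1: 3, 4: 1}
See 1: counts = {1: 4, 4: 1}
See 3: counts = {1: 4, 4: 1, 3: 1}
See 1: counts = {1: 5, 4: 1, 3: 1}
See 2: counts = {1: 5, 4: 1, 3: 1, 2: 1}

{1: 5, 4: 1, 3: 1, 2: 1}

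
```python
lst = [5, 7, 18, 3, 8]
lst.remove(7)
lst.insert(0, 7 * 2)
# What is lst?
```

After line 1: lst = [5, 7, 18, 3, 8]
After line 2 (remove first 7): lst = [5, 18, 3, 8]
After line 3 (insert 14 at index 0): lst = [14, 5, 18, 3, 8]

[14, 5, 18, 3, 8]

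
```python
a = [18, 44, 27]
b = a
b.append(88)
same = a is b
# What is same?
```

After line 1: a = [18, 44, 27]
After line 2 (b = a is an alias, same object): a = [18, 44, 27], b = [18, 44, 27]
After line 3 (b.append mutates the shared list): a = [18, 44, 27, 88], b = [18, 44, 27, 88]
After line 4 (same = a is b; same object -> True): same = True

True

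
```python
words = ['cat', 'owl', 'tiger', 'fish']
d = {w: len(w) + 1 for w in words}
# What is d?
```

{'cat': 4, 'owl': 4, 'tiger': 6, 'fish': 5}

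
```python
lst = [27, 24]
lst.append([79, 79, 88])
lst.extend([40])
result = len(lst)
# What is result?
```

After line 1: lst = [27, 24]
After line 2 (append adds [79, 79, 88] as single element): lst = [27, 24, [79, 79, 88]]
After line 3 (extend unpacks [40], adds 40): lst = [27, 24, [79, 79, 88], 40]
After line 4: result = len(lst) = 4

4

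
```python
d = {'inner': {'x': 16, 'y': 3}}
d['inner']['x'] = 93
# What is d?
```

After line 1: d = {'inner': {'x': 16, 'y': 3}}
After line 2 (inner x overwritten): d = {'inner': {'x': 93, 'y': 3}}

{'inner': {'x': 93, 'y': 3}}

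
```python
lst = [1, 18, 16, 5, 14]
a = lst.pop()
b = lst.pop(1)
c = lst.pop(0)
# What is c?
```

After line 1: lst = [1, 18, 16, 5, 14]
After line 2 (pop() -> a = 14): lst = [1, 18, 16, 5]
After line 3 (pop(1) -> b = 18): lst = [1, 16, 5]
After line 4 (pop(0) -> c = 1): lst = [16, 5]

1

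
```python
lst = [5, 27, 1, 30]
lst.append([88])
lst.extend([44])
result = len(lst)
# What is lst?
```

After line 1: lst = [5, 27, 1, 30]
After line 2 (append adds [88] as single element): lst = [5, 27, 1, 30, [88]]
After line 3 (extend unpacks [44], adds 44): lst = [5, 27, 1, 30, [88], 44]
After line 4: result = len(lst) = 6

[5, 27, 1, 30, [88], 44]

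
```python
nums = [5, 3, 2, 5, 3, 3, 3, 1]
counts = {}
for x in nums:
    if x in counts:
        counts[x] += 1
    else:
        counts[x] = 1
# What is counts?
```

Initial: counts = {}, nums = [5, 3, 2, 5, 3, 3, 3, 1]
See 5: counts = {5: 1}
See 3: counts = {5: 1, 3: 1}
See 2: counts = {5: 1, 3: 1, 2: 1}
See 5: counts = {5: 2, 3: 1, 2: 1}
See 3: counts = {5: 2, 3: 2, 2: 1}
See 3: counts = {5: 2, 3: 3, 2: 1}
See 3: counts = {5: 2, 3: 4, 2: 1}
See 1: counts = {5: 2, 3: 4, 2: 1, 1: 1}

{5: 2, 3: 4, 2: 1, 1: 1}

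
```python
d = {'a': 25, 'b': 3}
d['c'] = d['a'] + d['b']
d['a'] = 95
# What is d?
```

After line 1: d = {'a': 25, 'b': 3}
After line 2 (d['c'] = 25 + 3): d = {'a': 25, 'b': 3, 'c': 28}
After line 3: d = {'a': 95, 'b': 3, 'c': 28}

{'a': 95, 'b': 3, 'c': 28}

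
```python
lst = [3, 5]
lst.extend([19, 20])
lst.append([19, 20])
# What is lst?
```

After line 1: lst = [3, 5]
After line 2 (extend unpacks [19, 20]): lst = [3, 5, 19, 20]
After line 3 (append adds [19, 20] as single element): lst = [3, 5, 19, 20, [19, 20]]

[3, 5, 19, 20, [19, 20]]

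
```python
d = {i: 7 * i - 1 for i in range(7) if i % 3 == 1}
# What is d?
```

{1: 6, 4: 27}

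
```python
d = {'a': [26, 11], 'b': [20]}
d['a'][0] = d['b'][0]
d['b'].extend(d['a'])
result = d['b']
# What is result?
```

After line 1: d = {'a': [26, 11], 'b': [20]}
After line 2 (a[0] = b[0] = 20): d = {'a': [20, 11], 'b': [20]}
After line 3 (b.extend(a) appends [20, 11]): d = {'a': [20, 11], 'b': [20, 20, 11]}
After line 4: result = d['b'] = [20, 20, 11]

[20, 20, 11]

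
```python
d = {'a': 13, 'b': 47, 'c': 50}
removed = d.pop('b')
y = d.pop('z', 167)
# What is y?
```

After line 1: d = {'a': 13, 'b': 47, 'c': 50}
After line 2 (pop 'b' returns 47): d = {'a': 13, 'c': 50}, removed = 47
After line 3 (pop 'z' missing, returns default 167): d = {'a': 13, 'c': 50}, y = 167

167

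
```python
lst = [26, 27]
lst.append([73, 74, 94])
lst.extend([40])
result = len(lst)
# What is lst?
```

After line 1: lst = [26, 27]
After line 2 (append adds [73, 74, 94] as single element): lst = [26, 27, [73, 74, 94]]
After line 3 (extend unpacks [40], adds 40): lst = [26, 27, [73, 74, 94], 40]
After line 4: result = len(lst) = 4

[26, 27, [73, 74, 94], 40]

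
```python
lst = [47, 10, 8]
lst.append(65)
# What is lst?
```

[47, 10, 8, 65]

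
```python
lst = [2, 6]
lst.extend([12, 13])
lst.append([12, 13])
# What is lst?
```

After line 1: lst = [2, 6]
After line 2 (extend unpacks [12, 13]): lst = [2, 6, 12, 13]
After line 3 (append adds [12, 13] as single element): lst = [2, 6, 12, 13, [12, 13]]

[2, 6, 12, 13, [12, 13]]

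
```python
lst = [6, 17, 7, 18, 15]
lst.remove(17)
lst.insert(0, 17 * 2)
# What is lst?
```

After line 1: lst = [6, 17, 7, 18, 15]
After line 2 (remove first 17): lst = [6, 7, 18, 15]
After line 3 (insert 34 at index 0): lst = [34, 6, 7, 18, 15]

[34, 6, 7, 18, 15]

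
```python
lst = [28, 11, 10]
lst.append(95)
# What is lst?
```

[28, 11, 10, 95]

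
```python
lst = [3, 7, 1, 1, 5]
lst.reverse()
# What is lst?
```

[5, 1, 1, 7, 3]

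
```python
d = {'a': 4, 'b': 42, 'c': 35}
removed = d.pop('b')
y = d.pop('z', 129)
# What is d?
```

After line 1: d = {'a': 4, 'b': 42, 'c': 35}
After line 2 (pop 'b' returns 42): d = {'a': 4, 'c': 35}, removed = 42
After line 3 (pop 'z' missing, returns default 129): d = {'a': 4, 'c': 35}, y = 129

{'a': 4, 'c': 35}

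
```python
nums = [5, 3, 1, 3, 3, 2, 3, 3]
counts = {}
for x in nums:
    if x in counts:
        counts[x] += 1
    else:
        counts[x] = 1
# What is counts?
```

Initial: counts = {}, nums = [5, 3, 1, 3, 3, 2, 3, 3]
See 5: counts = {5: 1}
See 3: counts = {5: 1, 3: 1}
See 1: counts = {5: 1, 3: 1, 1: 1}
See 3: counts = {5: 1, 3: 2, 1: 1}
See 3: counts = {5: 1, 3: 3, 1: 1}
See 2: counts = {5: 1, 3: 3, 1: 1, 2: 1}
See 3: counts = {5: 1, 3: 4, 1: 1, 2: 1}
See 3: counts = {5: 1, 3: 5, 1: 1, 2: 1}

{5: 1, 3: 5, 1: 1, 2: 1}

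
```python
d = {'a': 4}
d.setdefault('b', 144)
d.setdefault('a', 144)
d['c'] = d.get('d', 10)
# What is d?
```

After line 1: d = {'a': 4}
After line 2 (setdefault adds 'b'=144): d = {'a': 4, 'b': 144}
After line 3 (setdefault 'a' no-op, already exists): d = {'a': 4, 'b': 144}
After line 4 (get('d', 10) returns default since 'd' not in d): d = {'a': 4, 'b': 144, 'c': 10}

{'a': 4, 'b': 144, 'c': 10}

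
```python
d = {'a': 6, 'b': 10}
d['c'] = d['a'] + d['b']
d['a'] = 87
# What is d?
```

After line 1: d = {'a': 6, 'b': 10}
After line 2 (d['c'] = 6 + 10): d = {'a': 6, 'b': 10, 'c': 16}
After line 3: d = {'a': 87, 'b': 10, 'c': 16}

{'a': 87, 'b': 10, 'c': 16}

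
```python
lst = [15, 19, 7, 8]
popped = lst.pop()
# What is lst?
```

[15, 19, 7]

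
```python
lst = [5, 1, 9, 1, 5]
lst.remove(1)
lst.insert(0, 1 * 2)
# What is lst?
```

After line 1: lst = [5, 1, 9, 1, 5]
After line 2 (remove first 1): lst = [5, 9, 1, 5]
After line 3 (insert 2 at index 0): lst = [2, 5, 9, 1, 5]

[2, 5, 9, 1, 5]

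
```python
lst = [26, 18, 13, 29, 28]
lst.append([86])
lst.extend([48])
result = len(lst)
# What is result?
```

After line 1: lst = [26, 18, 13, 29, 28]
After line 2 (append adds [86] as single element): lst = [26, 18, 13, 29, 28, [86]]
After line 3 (extend unpacks [48], adds 48): lst = [26, 18, 13, 29, 28, [86], 48]
After line 4: result = len(lst) = 7

7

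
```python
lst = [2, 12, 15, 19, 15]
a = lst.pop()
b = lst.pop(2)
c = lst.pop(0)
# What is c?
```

After line 1: lst = [2, 12, 15, 19, 15]
After line 2 (pop() -> a = 15): lst = [2, 12, 15, 19]
After line 3 (pop(2) -> b = 15): lst = [2, 12, 19]
After line 4 (pop(0) -> c = 2): lst = [12, 19]

2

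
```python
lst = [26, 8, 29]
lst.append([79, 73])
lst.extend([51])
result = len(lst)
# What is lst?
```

After line 1: lst = [26, 8, 29]
After line 2 (append adds [79, 73] as single element): lst = [26, 8, 29, [79, 73]]
After line 3 (extend unpacks [51], adds 51): lst = [26, 8, 29, [79, 73], 51]
After line 4: result = len(lst) = 5

[26, 8, 29, [79, 73], 51]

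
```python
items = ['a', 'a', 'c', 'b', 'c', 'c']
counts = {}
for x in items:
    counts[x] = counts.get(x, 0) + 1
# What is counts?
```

Initial: counts = {}, items = ['a', 'a', 'c', 'b', 'c', 'c']
See 'a': counts = {'a': 1}
See 'a': counts = {'a': 2}
See 'c': counts = {'a': 2, 'c': 1}
See 'b': counts = {'a': 2, 'c': 1, 'b': 1}
See 'c': counts = {'a': 2, 'c': 2, 'b': 1}
See 'c': counts = {'a': 2, 'c': 3, 'b': 1}

{'a': 2, 'c': 3, 'b': 1}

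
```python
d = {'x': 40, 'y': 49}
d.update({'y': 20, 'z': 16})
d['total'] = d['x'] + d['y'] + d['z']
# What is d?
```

After line 1: d = {'x': 40, 'y': 49}
After line 2 (y overwritten, z added): d = {'x': 40, 'y': 20, 'z': 16}
After line 3 (total = 40 + 20 + 16 = 76): d = {'x': 40, 'y': 20, 'z': 16, 'total': 76}

{'x': 40, 'y': 20, 'z': 16, 'total': 76}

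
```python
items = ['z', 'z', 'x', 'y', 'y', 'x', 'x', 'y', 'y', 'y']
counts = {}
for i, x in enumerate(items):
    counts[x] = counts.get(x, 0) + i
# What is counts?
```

Initial: counts = {}, items = ['z', 'z', 'x', 'y', 'y', 'x', 'x', 'y', 'y', 'y']
i=0, x='z': counts = {'z': 0}
i=1, x='z': counts = {'z': 1}
i=2, x='x': counts = {'z': 1, 'x': 2}
i=3, x='y': counts = {'z': 1, 'x': 2, 'y': 3}
i=4, x='y': counts = {'z': 1, 'x': 2, 'y': 7}
i=5, x='x': counts = {'z': 1, 'x': 7, 'y': 7}
i=6, x='x': counts = {'z': 1, 'x': 13, 'y': 7}
i=7, x='y': counts = {'z': 1, 'x': 13, 'y': 14}
i=8, x='y': counts = {'z': 1, 'x': 13, 'y': 22}
i=9, x='y': counts = {'z': 1, 'x': 13, 'y': 31}

{'z': 1, 'x': 13, 'y': 31}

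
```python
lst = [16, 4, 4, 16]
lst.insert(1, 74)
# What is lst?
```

[16, 74, 4, 4, 16]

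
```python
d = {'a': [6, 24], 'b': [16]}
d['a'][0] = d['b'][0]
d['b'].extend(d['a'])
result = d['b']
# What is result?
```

After line 1: d = {'a': [6, 24], 'b': [16]}
After line 2 (a[0] = b[0] = 16): d = {'a': [16, 24], 'b': [16]}
After line 3 (b.extend(a) appends [16, 24]): d = {'a': [16, 24], 'b': [16, 16, 24]}
After line 4: result = d['b'] = [16, 16, 24]

[16, 16, 24]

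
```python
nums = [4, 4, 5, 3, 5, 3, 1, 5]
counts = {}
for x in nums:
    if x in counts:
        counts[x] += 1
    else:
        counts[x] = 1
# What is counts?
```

Initial: counts = {}, nums = [4, 4, 5, 3, 5, 3, 1, 5]
See 4: counts = {4: 1}
See 4: counts = {4: 2}
See 5: counts = {4: 2, 5: 1}
See 3: counts = {4: 2, 5: 1, 3: 1}
See 5: counts = {4: 2, 5: 2, 3: 1}
See 3: counts = {4: 2, 5: 2, 3: 2}
See 1: counts = {4: 2, 5: 2, 3: 2, 1: 1}
See 5: counts = {4: 2, 5: 3, 3: 2, 1: 1}

{4: 2, 5: 3, 3: 2, 1: 1}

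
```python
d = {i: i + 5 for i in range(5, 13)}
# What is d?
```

{5: 10, 6: 11, 7: 12, 8: 13, 9: 14, 10: 15, 11: 16, 12: 17}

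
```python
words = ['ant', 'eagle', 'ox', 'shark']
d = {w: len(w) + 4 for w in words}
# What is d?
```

{'ant': 7, 'eagle': 9, 'ox': 6, 'shark': 9}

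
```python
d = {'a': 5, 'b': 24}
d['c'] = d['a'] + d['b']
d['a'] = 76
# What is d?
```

After line 1: d = {'a': 5, 'b': 24}
After line 2 (d['c'] = 5 + 24): d = {'a': 5, 'b': 24, 'c': 29}
After line 3: d = {'a': 76, 'b': 24, 'c': 29}

{'a': 76, 'b': 24, 'c': 29}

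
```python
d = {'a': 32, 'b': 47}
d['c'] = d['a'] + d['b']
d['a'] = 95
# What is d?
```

After line 1: d = {'a': 32, 'b': 47}
After line 2 (d['c'] = 32 + 47): d = {'a': 32, 'b': 47, 'c': 79}
After line 3: d = {'a': 95, 'b': 47, 'c': 79}

{'a': 95, 'b': 47, 'c': 79}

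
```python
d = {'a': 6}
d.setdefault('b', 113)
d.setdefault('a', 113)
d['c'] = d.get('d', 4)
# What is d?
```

After line 1: d = {'a': 6}
After line 2 (setdefault adds 'b'=113): d = {'a': 6, 'b': 113}
After line 3 (setdefault 'a' no-op, already exists): d = {'a': 6, 'b': 113}
After line 4 (get('d', 4) returns default since 'd' not in d): d = {'a': 6, 'b': 113, 'c': 4}

{'a': 6, 'b': 113, 'c': 4}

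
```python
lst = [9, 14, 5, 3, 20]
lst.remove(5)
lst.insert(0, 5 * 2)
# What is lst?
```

After line 1: lst = [9, 14, 5, 3, 20]
After line 2 (remove first 5): lst = [9, 14, 3, 20]
After line 3 (insert 10 at index 0): lst = [10, 9, 14, 3, 20]

[10, 9, 14, 3, 20]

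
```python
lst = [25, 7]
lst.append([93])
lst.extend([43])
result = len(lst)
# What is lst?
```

After line 1: lst = [25, 7]
After line 2 (append adds [93] as single element): lst = [25, 7, [93]]
After line 3 (extend unpacks [43], adds 43): lst = [25, 7, [93], 43]
After line 4: result = len(lst) = 4

[25, 7, [93], 43]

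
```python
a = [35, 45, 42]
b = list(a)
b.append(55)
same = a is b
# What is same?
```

After line 1: a = [35, 45, 42]
After line 2 (b = list(a) is a shallow copy, new object): a = [35, 45, 42], b = [35, 45, 42]
After line 3 (append only mutates b): a = [35, 45, 42], b = [35, 45, 42, 55]
After line 4 (same = a is b; different objects -> False): same = False

False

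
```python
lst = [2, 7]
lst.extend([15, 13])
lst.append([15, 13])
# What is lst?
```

After line 1: lst = [2, 7]
After line 2 (extend unpacks [15, 13]): lst = [2, 7, 15, 13]
After line 3 (append adds [15, 13] as single element): lst = [2, 7, 15, 13, [15, 13]]

[2, 7, 15, 13, [15, 13]]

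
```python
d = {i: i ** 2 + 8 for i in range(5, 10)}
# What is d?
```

{5: 33, 6: 44, 7: 57, 8: 72, 9: 89}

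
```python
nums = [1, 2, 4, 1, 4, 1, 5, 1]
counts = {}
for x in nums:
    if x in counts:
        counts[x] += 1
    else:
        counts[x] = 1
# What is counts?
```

Initial: counts = {}, nums = [1, 2, 4, 1, 4, 1, 5, 1]
See 1: counts = {1: 1}
See 2: counts = {1: 1, 2: 1}
See 4: counts = {1: 1, 2: 1, 4: 1}
See 1: counts = {1: 2, 2: 1, 4: 1}
See 4: counts = {1: 2, 2: 1, 4: 2}
See 1: counts = {1: 3, 2: 1, 4: 2}
See 5: counts = {1: 3, 2: 1, 4: 2, 5: 1}
See 1: counts = {1: 4, 2: 1, 4: 2, 5: 1}

{1: 4, 2: 1, 4: 2, 5: 1}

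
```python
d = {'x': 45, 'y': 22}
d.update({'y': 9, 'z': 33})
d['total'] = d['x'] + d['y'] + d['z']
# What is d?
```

After line 1: d = {'x': 45, 'y': 22}
After line 2 (y overwritten, z added): d = {'x': 45, 'y': 9, 'z': 33}
After line 3 (total = 45 + 9 + 33 = 87): d = {'x': 45, 'y': 9, 'z': 33, 'total': 87}

{'x': 45, 'y': 9, 'z': 33, 'total': 87}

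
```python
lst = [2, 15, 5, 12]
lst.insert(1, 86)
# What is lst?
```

[2, 86, 15, 5, 12]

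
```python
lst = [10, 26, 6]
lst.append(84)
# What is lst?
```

[10, 26, 6, 84]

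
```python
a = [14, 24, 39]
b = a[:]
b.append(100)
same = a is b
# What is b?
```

After line 1: a = [14, 24, 39]
After line 2 (b = a[:] is a shallow copy, new object): a = [14, 24, 39], b = [14, 24, 39]
After line 3 (append only mutates b): a = [14, 24, 39], b = [14, 24, 39, 100]
After line 4 (same = a is b; different objects -> False): same = False

[14, 24, 39, 100]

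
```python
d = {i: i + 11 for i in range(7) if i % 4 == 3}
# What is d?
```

{3: 14}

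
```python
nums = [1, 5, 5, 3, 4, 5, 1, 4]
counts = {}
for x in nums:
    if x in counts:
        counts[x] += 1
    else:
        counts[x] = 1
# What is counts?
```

Initial: counts = {}, nums = [1, 5, 5, 3, 4, 5, 1, 4]
See 1: counts = {1: 1}
See 5: counts = {1: 1, 5: 1}
See 5: counts = {1: 1, 5: 2}
See 3: counts = {1: 1, 5: 2, 3: 1}
See 4: counts = {1: 1, 5: 2, 3: 1, 4: 1}
See 5: counts = {1: 1, 5: 3, 3: 1, 4: 1}
See 1: counts = {1: 2, 5: 3, 3: 1, 4: 1}
See 4: counts = {1: 2, 5: 3, 3: 1, 4: 2}

{1: 2, 5: 3, 3: 1, 4: 2}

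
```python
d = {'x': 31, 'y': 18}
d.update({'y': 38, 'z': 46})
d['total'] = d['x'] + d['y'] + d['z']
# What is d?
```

After line 1: d = {'x': 31, 'y': 18}
After line 2 (y overwritten, z added): d = {'x': 31, 'y': 38, 'z': 46}
After line 3 (total = 31 + 38 + 46 = 115): d = {'x': 31, 'y': 38, 'z': 46, 'total': 115}

{'x': 31, 'y': 38, 'z': 46, 'total': 115}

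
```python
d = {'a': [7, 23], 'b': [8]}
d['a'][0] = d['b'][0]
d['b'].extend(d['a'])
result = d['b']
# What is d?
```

After line 1: d = {'a': [7, 23], 'b': [8]}
After line 2 (a[0] = b[0] = 8): d = {'a': [8, 23], 'b': [8]}
After line 3 (b.extend(a) appends [8, 23]): d = {'a': [8, 23], 'b': [8, 8, 23]}
After line 4: result = d['b'] = [8, 8, 23]

{'a': [8, 23], 'b': [8, 8, 23]}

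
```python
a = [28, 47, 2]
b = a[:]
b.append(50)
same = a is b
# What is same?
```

After line 1: a = [28, 47, 2]
After line 2 (b = a[:] is a shallow copy, new object): a = [28, 47, 2], b = [28, 47, 2]
After line 3 (append only mutates b): a = [28, 47, 2], b = [28, 47, 2, 50]
After line 4 (same = a is b; different objects -> False): same = False

False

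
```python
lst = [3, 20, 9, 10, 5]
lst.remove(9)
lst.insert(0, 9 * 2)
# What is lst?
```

After line 1: lst = [3, 20, 9, 10, 5]
After line 2 (remove first 9): lst = [3, 20, 10, 5]
After line 3 (insert 18 at index 0): lst = [18, 3, 20, 10, 5]

[18, 3, 20, 10, 5]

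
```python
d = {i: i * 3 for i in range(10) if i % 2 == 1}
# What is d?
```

{1: 3, 3: 9, 5: 15, 7: 21, 9: 27}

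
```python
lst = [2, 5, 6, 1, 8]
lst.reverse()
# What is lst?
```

[8, 1, 6, 5, 2]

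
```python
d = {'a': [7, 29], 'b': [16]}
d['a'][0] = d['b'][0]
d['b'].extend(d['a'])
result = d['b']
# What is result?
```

After line 1: d = {'a': [7, 29], 'b': [16]}
After line 2 (a[0] = b[0] = 16): d = {'a': [16, 29], 'b': [16]}
After line 3 (b.extend(a) appends [16, 29]): d = {'a': [16, 29], 'b': [16, 16, 29]}
After line 4: result = d['b'] = [16, 16, 29]

[16, 16, 29]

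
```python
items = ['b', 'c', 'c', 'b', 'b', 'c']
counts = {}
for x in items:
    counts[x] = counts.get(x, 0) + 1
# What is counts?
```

Initial: counts = {}, items = ['b', 'c', 'c', 'b', 'b', 'c']
See 'b': counts = {'b': 1}
See 'c': counts = {'b': 1, 'c': 1}
See 'c': counts = {'b': 1, 'c': 2}
See 'b': counts = {'b': 2, 'c': 2}
See 'b': counts = {'b': 3, 'c': 2}
See 'c': counts = {'b': 3, 'c': 3}

{'b': 3, 'c': 3}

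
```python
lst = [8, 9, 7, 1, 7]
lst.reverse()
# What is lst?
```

[7, 1, 7, 9, 8]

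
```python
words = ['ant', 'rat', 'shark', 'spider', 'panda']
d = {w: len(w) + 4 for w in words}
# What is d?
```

{'ant': 7, 'rat': 7, 'shark': 9, 'spider': 10, 'panda': 9}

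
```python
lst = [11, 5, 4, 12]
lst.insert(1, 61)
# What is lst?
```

[11, 61, 5, 4, 12]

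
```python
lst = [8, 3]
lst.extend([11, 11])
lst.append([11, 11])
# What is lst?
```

After line 1: lst = [8, 3]
After line 2 (extend unpacks [11, 11]): lst = [8, 3, 11, 11]
After line 3 (append adds [11, 11] as single element): lst = [8, 3, 11, 11, [11, 11]]

[8, 3, 11, 11, [11, 11]]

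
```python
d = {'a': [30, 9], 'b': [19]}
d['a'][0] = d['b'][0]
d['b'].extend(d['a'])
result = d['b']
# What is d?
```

After line 1: d = {'a': [30, 9], 'b': [19]}
After line 2 (a[0] = b[0] = 19): d = {'a': [19, 9], 'b': [19]}
After line 3 (b.extend(a) appends [19, 9]): d = {'a': [19, 9], 'b': [19, 19, 9]}
After line 4: result = d['b'] = [19, 19, 9]

{'a': [19, 9], 'b': [19, 19, 9]}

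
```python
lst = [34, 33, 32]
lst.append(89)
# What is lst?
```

[34, 33, 32, 89]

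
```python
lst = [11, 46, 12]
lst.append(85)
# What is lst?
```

[11, 46, 12, 85]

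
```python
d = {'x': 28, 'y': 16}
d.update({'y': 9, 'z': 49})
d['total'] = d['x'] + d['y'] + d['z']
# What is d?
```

After line 1: d = {'x': 28, 'y': 16}
After line 2 (y overwritten, z added): d = {'x': 28, 'y': 9, 'z': 49}
After line 3 (total = 28 + 9 + 49 = 86): d = {'x': 28, 'y': 9, 'z': 49, 'total': 86}

{'x': 28, 'y': 9, 'z': 49, 'total': 86}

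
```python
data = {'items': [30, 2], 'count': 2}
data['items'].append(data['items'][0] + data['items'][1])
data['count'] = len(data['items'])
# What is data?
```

After line 1: data = {'items': [30, 2], 'count': 2}
After line 2 (append 30 + 2 = 32): data = {'items': [30, 2, 32], 'count': 2}
After line 3 (count = len(items) = 3): data = {'items': [30, 2, 32], 'count': 3}

{'items': [30, 2, 32], 'count': 3}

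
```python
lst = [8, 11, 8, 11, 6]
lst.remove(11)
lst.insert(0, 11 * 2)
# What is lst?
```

After line 1: lst = [8, 11, 8, 11, 6]
After line 2 (remove first 11): lst = [8, 8, 11, 6]
After line 3 (insert 22 at index 0): lst = [22, 8, 8, 11, 6]

[22, 8, 8, 11, 6]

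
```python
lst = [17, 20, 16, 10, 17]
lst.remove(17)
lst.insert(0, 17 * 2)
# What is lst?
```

After line 1: lst = [17, 20, 16, 10, 17]
After line 2 (remove first 17): lst = [20, 16, 10, 17]
After line 3 (insert 34 at index 0): lst = [34, 20, 16, 10, 17]

[34, 20, 16, 10, 17]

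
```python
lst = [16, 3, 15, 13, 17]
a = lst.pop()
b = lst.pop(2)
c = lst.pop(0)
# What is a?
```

After line 1: lst = [16, 3, 15, 13, 17]
After line 2 (pop() -> a = 17): lst = [16, 3, 15, 13]
After line 3 (pop(2) -> b = 15): lst = [16, 3, 13]
After line 4 (pop(0) -> c = 16): lst = [3, 13]

17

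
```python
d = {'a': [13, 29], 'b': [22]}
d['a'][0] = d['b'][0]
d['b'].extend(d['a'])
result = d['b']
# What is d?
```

After line 1: d = {'a': [13, 29], 'b': [22]}
After line 2 (a[0] = b[0] = 22): d = {'a': [22, 29], 'b': [22]}
After line 3 (b.extend(a) appends [22, 29]): d = {'a': [22, 29], 'b': [22, 22, 29]}
After line 4: result = d['b'] = [22, 22, 29]

{'a': [22, 29], 'b': [22, 22, 29]}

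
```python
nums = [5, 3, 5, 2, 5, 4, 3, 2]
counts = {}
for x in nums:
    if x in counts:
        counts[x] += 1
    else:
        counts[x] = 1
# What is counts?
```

Initial: counts = {}, nums = [5, 3, 5, 2, 5, 4, 3, 2]
See 5: counts = {5: 1}
See 3: counts = {5: 1, 3: 1}
See 5: counts = {5: 2, 3: 1}
See 2: counts = {5: 2, 3: 1, 2: 1}
See 5: counts = {5: 3, 3: 1, 2: 1}
See 4: counts = {5: 3, 3: 1, 2: 1, 4: 1}
See 3: counts = {5: 3, 3: 2, 2: 1, 4: 1}
See 2: counts = {5: 3, 3: 2, 2: 2, 4: 1}

{5: 3, 3: 2, 2: 2, 4: 1}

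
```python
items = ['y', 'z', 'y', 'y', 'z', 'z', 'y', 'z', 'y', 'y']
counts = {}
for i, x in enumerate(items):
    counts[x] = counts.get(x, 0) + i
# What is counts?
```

Initial: counts = {}, items = ['y', 'z', 'y', 'y', 'z', 'z', 'y', 'z', 'y', 'y']
i=0, x='y': counts = {'y': 0}
i=1, x='z': counts = {'y': 0, 'z': 1}
i=2, x='y': counts = {'y': 2, 'z': 1}
i=3, x='y': counts = {'y': 5, 'z': 1}
i=4, x='z': counts = {'y': 5, 'z': 5}
i=5, x='z': counts = {'y': 5, 'z': 10}
i=6, x='y': counts = {'y': 11, 'z': 10}
i=7, x='z': counts = {'y': 11, 'z': 17}
i=8, x='y': counts = {'y': 19, 'z': 17}
i=9, x='y': counts = {'y': 28, 'z': 17}

{'y': 28, 'z': 17}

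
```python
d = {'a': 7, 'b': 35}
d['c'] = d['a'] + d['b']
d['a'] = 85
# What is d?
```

After line 1: d = {'a': 7, 'b': 35}
After line 2 (d['c'] = 7 + 35): d = {'a': 7, 'b': 35, 'c': 42}
After line 3: d = {'a': 85, 'b': 35, 'c': 42}

{'a': 85, 'b': 35, 'c': 42}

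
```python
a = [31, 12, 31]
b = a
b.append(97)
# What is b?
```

After line 1: a = [31, 12, 31]
After line 2 (b = a is an alias, same object): a = [31, 12, 31], b = [31, 12, 31]
After line 3 (b.append mutates the shared list): a = [31, 12, 31, 97], b = [31, 12, 31, 97]

[31, 12, 31, 97]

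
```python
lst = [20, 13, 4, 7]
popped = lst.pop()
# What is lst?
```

[20, 13, 4]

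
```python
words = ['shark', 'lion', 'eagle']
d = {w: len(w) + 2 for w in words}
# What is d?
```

{'shark': 7, 'lion': 6, 'eagle': 7}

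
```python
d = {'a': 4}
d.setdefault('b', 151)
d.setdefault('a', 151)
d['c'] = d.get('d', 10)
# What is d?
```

After line 1: d = {'a': 4}
After line 2 (setdefault adds 'b'=151): d = {'a': 4, 'b': 151}
After line 3 (setdefault 'a' no-op, already exists): d = {'a': 4, 'b': 151}
After line 4 (get('d', 10) returns default since 'd' not in d): d = {'a': 4, 'b': 151, 'c': 10}

{'a': 4, 'b': 151, 'c': 10}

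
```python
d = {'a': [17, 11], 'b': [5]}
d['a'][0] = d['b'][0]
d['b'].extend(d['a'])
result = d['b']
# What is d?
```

After line 1: d = {'a': [17, 11], 'b': [5]}
After line 2 (a[0] = b[0] = 5): d = {'a': [5, 11], 'b': [5]}
After line 3 (b.extend(a) appends [5, 11]): d = {'a': [5, 11], 'b': [5, 5, 11]}
After line 4: result = d['b'] = [5, 5, 11]

{'a': [5, 11], 'b': [5, 5, 11]}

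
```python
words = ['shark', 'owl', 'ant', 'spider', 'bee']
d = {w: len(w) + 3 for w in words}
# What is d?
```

{'shark': 8, 'owl': 6, 'ant': 6, 'spider': 9, 'bee': 6}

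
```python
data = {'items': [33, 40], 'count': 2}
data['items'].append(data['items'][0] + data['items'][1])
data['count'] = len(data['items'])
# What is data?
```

After line 1: data = {'items': [33, 40], 'count': 2}
After line 2 (append 33 + 40 = 73): data = {'items': [33, 40, 73], 'count': 2}
After line 3 (count = len(items) = 3): data = {'items': [33, 40, 73], 'count': 3}

{'items': [33, 40, 73], 'count': 3}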